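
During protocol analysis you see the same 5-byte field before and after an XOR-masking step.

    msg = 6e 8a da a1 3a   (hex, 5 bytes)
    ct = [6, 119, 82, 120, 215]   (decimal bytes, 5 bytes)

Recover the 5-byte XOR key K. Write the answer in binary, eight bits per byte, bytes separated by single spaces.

Since ct = msg ⊕ K, XORing both sides with msg gives K = msg ⊕ ct.
01101110 ⊕ 00000110 = 01101000
10001010 ⊕ 01110111 = 11111101
11011010 ⊕ 01010010 = 10001000
10100001 ⊕ 01111000 = 11011001
00111010 ⊕ 11010111 = 11101101

01101000 11111101 10001000 11011001 11101101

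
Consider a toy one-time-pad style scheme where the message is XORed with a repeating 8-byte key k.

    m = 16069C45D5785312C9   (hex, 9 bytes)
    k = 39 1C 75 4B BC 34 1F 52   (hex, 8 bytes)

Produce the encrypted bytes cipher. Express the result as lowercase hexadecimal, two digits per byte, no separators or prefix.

The 8-byte key repeats, so the effective keystream is 39 1c 75 4b bc 34 1f 52 39.
byte 0: 00010110 xor 00111001 = 00101111
byte 1: 00000110 xor 00011100 = 00011010
byte 2: 10011100 xor 01110101 = 11101001
byte 3: 01000101 xor 01001011 = 00001110
byte 4: 11010101 xor 10111100 = 01101001
byte 5: 01111000 xor 00110100 = 01001100
byte 6: 01010011 xor 00011111 = 01001100
byte 7: 00010010 xor 01010010 = 01000000
byte 8: 11001001 xor 00111001 = 11110000

2f1ae90e694c4c40f0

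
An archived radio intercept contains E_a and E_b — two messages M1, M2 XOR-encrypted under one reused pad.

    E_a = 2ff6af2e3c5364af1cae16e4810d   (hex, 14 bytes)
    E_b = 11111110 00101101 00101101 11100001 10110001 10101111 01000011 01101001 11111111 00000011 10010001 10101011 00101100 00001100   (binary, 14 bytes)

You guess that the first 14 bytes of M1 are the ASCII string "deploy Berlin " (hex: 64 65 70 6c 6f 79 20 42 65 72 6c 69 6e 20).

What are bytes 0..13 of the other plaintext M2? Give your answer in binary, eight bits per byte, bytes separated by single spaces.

10110101 10111110 11110010 10100011 11100010 10000101 00000111 10000100 10000110 11011111 11101011 00100110 11000011 00100001

First, E_a ⊕ E_b = (M1 ⊕ K) ⊕ (M2 ⊕ K) = M1 ⊕ M2, so the key drops out. Then M2 = (M1 ⊕ M2) ⊕ M1 over the first 14 bytes.
byte 0: (2f ^ fe) ^ 64 = d1 ^ 64 = b5
byte 1: (f6 ^ 2d) ^ 65 = db ^ 65 = be
byte 2: (af ^ 2d) ^ 70 = 82 ^ 70 = f2
byte 3: (2e ^ e1) ^ 6c = cf ^ 6c = a3
byte 4: (3c ^ b1) ^ 6f = 8d ^ 6f = e2
byte 5: (53 ^ af) ^ 79 = fc ^ 79 = 85
byte 6: (64 ^ 43) ^ 20 = 27 ^ 20 = 07
byte 7: (af ^ 69) ^ 42 = c6 ^ 42 = 84
byte 8: (1c ^ ff) ^ 65 = e3 ^ 65 = 86
byte 9: (ae ^ 03) ^ 72 = ad ^ 72 = df
byte 10: (16 ^ 91) ^ 6c = 87 ^ 6c = eb
byte 11: (e4 ^ ab) ^ 69 = 4f ^ 69 = 26
byte 12: (81 ^ 2c) ^ 6e = ad ^ 6e = c3
byte 13: (0d ^ 0c) ^ 20 = 01 ^ 20 = 21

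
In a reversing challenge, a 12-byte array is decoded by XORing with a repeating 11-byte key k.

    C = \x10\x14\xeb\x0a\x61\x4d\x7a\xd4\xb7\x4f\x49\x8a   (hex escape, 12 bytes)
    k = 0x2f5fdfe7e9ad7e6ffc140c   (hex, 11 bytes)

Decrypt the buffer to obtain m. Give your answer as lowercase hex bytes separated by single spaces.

The 11-byte key repeats, so the effective keystream is 2f 5f df e7 e9 ad 7e 6f fc 14 0c 2f.
byte 0: 10 xor 2f = 3f
byte 1: 14 xor 5f = 4b
byte 2: eb xor df = 34
byte 3: 0a xor e7 = ed
byte 4: 61 xor e9 = 88
byte 5: 4d xor ad = e0
byte 6: 7a xor 7e = 04
byte 7: d4 xor 6f = bb
byte 8: b7 xor fc = 4b
byte 9: 4f xor 14 = 5b
byte 10: 49 xor 0c = 45
byte 11: 8a xor 2f = a5

3f 4b 34 ed 88 e0 04 bb 4b 5b 45 a5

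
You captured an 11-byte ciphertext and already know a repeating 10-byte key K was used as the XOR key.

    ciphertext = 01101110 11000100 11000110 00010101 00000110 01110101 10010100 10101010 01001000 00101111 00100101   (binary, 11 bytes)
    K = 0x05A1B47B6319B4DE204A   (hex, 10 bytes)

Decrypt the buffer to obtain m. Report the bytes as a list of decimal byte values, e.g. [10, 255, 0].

[107, 101, 114, 110, 101, 108, 32, 116, 104, 101, 32]

The 10-byte key repeats, so the effective keystream is 05 a1 b4 7b 63 19 b4 de 20 4a 05.
byte 0: 6e ^ 05 = 6b
byte 1: c4 ^ a1 = 65
byte 2: c6 ^ b4 = 72
byte 3: 15 ^ 7b = 6e
byte 4: 06 ^ 63 = 65
byte 5: 75 ^ 19 = 6c
byte 6: 94 ^ b4 = 20
byte 7: aa ^ de = 74
byte 8: 48 ^ 20 = 68
byte 9: 2f ^ 4a = 65
byte 10: 25 ^ 05 = 20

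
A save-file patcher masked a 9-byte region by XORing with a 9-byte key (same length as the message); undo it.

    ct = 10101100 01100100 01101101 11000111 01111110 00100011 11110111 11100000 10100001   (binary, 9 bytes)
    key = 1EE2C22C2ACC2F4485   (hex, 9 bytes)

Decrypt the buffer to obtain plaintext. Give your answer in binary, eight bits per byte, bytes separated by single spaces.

XOR is its own inverse, so applying the key byte-wise gives the result directly.
ac ⊕ 1e = b2
64 ⊕ e2 = 86
6d ⊕ c2 = af
c7 ⊕ 2c = eb
7e ⊕ 2a = 54
23 ⊕ cc = ef
f7 ⊕ 2f = d8
e0 ⊕ 44 = a4
a1 ⊕ 85 = 24

10110010 10000110 10101111 11101011 01010100 11101111 11011000 10100100 00100100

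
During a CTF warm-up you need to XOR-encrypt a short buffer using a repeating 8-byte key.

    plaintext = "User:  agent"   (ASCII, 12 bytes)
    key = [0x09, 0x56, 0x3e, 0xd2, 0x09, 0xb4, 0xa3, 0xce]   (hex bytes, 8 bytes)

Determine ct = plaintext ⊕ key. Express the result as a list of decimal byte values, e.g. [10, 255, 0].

[92, 37, 91, 160, 51, 148, 131, 175, 110, 51, 80, 166]

The 8-byte key repeats, so the effective keystream is 09 56 3e d2 09 b4 a3 ce 09 56 3e d2.
byte 0: 55 XOR 09 = 5c
byte 1: 73 XOR 56 = 25
byte 2: 65 XOR 3e = 5b
byte 3: 72 XOR d2 = a0
byte 4: 3a XOR 09 = 33
byte 5: 20 XOR b4 = 94
byte 6: 20 XOR a3 = 83
byte 7: 61 XOR ce = af
byte 8: 67 XOR 09 = 6e
byte 9: 65 XOR 56 = 33
byte 10: 6e XOR 3e = 50
byte 11: 74 XOR d2 = a6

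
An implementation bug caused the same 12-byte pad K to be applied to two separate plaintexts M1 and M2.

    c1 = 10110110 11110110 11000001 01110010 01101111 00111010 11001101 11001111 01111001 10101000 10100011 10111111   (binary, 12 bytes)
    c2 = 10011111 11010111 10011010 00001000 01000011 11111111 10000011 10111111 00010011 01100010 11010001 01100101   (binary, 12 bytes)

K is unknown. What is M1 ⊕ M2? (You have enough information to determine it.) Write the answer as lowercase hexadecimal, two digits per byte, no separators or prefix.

c1 ⊕ c2 = (M1 ⊕ K) ⊕ (M2 ⊕ K) = M1 ⊕ M2 — the shared key cancels under XOR.
182 ⊕ 159 =  41
246 ⊕ 215 =  33
193 ⊕ 154 =  91
114 ⊕   8 = 122
111 ⊕  67 =  44
 58 ⊕ 255 = 197
205 ⊕ 131 =  78
207 ⊕ 191 = 112
121 ⊕  19 = 106
168 ⊕  98 = 202
163 ⊕ 209 = 114
191 ⊕ 101 = 218

29215b7a2cc54e706aca72da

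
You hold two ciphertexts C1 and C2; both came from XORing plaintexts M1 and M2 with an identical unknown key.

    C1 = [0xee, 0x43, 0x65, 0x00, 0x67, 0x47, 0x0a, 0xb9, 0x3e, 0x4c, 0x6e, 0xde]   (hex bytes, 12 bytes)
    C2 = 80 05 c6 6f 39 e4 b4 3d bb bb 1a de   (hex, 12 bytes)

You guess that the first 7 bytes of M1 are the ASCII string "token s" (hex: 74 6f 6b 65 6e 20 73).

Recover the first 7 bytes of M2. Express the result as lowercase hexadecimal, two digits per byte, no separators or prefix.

1a29c80a3083cd

First, C1 ⊕ C2 = (M1 ⊕ K) ⊕ (M2 ⊕ K) = M1 ⊕ M2, so the key drops out. Then M2 = (M1 ⊕ M2) ⊕ M1 over the first 7 bytes.
byte 0: (ee ^ 80) ^ 74 = 6e ^ 74 = 1a
byte 1: (43 ^ 05) ^ 6f = 46 ^ 6f = 29
byte 2: (65 ^ c6) ^ 6b = a3 ^ 6b = c8
byte 3: (00 ^ 6f) ^ 65 = 6f ^ 65 = 0a
byte 4: (67 ^ 39) ^ 6e = 5e ^ 6e = 30
byte 5: (47 ^ e4) ^ 20 = a3 ^ 20 = 83
byte 6: (0a ^ b4) ^ 73 = be ^ 73 = cd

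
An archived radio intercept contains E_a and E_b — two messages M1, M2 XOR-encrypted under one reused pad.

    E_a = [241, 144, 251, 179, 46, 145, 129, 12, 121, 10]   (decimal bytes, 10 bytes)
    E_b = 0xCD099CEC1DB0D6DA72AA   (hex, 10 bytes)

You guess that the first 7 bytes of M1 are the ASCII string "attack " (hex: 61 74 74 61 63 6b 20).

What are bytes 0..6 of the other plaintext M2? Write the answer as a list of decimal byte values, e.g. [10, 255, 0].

First, E_a ⊕ E_b = (M1 ⊕ K) ⊕ (M2 ⊕ K) = M1 ⊕ M2, so the key drops out. Then M2 = (M1 ⊕ M2) ⊕ M1 over the first 7 bytes.
byte 0: (f1 XOR cd) XOR 61 = 3c XOR 61 = 5d
byte 1: (90 XOR 09) XOR 74 = 99 XOR 74 = ed
byte 2: (fb XOR 9c) XOR 74 = 67 XOR 74 = 13
byte 3: (b3 XOR ec) XOR 61 = 5f XOR 61 = 3e
byte 4: (2e XOR 1d) XOR 63 = 33 XOR 63 = 50
byte 5: (91 XOR b0) XOR 6b = 21 XOR 6b = 4a
byte 6: (81 XOR d6) XOR 20 = 57 XOR 20 = 77

[93, 237, 19, 62, 80, 74, 119]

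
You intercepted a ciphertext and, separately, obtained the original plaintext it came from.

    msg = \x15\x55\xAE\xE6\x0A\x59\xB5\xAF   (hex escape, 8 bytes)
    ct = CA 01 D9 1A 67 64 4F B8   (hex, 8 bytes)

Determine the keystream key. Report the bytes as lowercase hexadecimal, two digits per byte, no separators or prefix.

df5477fc6d3dfa17

Since ct = msg ⊕ key, XORing both sides with msg gives key = msg ⊕ ct.
byte 0: 15 ⊕ ca = df
byte 1: 55 ⊕ 01 = 54
byte 2: ae ⊕ d9 = 77
byte 3: e6 ⊕ 1a = fc
byte 4: 0a ⊕ 67 = 6d
byte 5: 59 ⊕ 64 = 3d
byte 6: b5 ⊕ 4f = fa
byte 7: af ⊕ b8 = 17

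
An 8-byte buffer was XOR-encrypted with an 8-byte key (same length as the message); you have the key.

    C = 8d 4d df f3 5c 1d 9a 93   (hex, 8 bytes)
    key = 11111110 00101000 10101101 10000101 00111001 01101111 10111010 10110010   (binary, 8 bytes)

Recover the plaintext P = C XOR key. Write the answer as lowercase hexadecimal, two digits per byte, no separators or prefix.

XOR is its own inverse, so applying the key byte-wise gives the result directly.
10001101 xor 11111110 = 01110011
01001101 xor 00101000 = 01100101
11011111 xor 10101101 = 01110010
11110011 xor 10000101 = 01110110
01011100 xor 00111001 = 01100101
00011101 xor 01101111 = 01110010
10011010 xor 10111010 = 00100000
10010011 xor 10110010 = 00100001

7365727665722021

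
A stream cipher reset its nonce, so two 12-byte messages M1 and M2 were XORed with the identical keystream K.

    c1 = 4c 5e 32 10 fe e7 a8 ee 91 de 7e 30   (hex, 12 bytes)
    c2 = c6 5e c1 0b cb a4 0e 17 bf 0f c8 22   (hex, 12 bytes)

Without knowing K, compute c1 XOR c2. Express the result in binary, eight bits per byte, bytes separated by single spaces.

c1 ⊕ c2 = (M1 ⊕ K) ⊕ (M2 ⊕ K) = M1 ⊕ M2 — the shared key cancels under XOR.
4c XOR c6 = 8a
5e XOR 5e = 00
32 XOR c1 = f3
10 XOR 0b = 1b
fe XOR cb = 35
e7 XOR a4 = 43
a8 XOR 0e = a6
ee XOR 17 = f9
91 XOR bf = 2e
de XOR 0f = d1
7e XOR c8 = b6
30 XOR 22 = 12

10001010 00000000 11110011 00011011 00110101 01000011 10100110 11111001 00101110 11010001 10110110 00010010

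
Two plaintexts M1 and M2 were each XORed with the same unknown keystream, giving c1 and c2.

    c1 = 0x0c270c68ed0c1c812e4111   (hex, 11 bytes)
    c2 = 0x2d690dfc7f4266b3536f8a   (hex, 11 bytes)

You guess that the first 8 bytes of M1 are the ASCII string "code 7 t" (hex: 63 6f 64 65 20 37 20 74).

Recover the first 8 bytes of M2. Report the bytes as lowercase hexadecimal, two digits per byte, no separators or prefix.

422165f1b2795a46

First, c1 ⊕ c2 = (M1 ⊕ K) ⊕ (M2 ⊕ K) = M1 ⊕ M2, so the key drops out. Then M2 = (M1 ⊕ M2) ⊕ M1 over the first 8 bytes.
byte 0: (0c ^ 2d) ^ 63 = 21 ^ 63 = 42
byte 1: (27 ^ 69) ^ 6f = 4e ^ 6f = 21
byte 2: (0c ^ 0d) ^ 64 = 01 ^ 64 = 65
byte 3: (68 ^ fc) ^ 65 = 94 ^ 65 = f1
byte 4: (ed ^ 7f) ^ 20 = 92 ^ 20 = b2
byte 5: (0c ^ 42) ^ 37 = 4e ^ 37 = 79
byte 6: (1c ^ 66) ^ 20 = 7a ^ 20 = 5a
byte 7: (81 ^ b3) ^ 74 = 32 ^ 74 = 46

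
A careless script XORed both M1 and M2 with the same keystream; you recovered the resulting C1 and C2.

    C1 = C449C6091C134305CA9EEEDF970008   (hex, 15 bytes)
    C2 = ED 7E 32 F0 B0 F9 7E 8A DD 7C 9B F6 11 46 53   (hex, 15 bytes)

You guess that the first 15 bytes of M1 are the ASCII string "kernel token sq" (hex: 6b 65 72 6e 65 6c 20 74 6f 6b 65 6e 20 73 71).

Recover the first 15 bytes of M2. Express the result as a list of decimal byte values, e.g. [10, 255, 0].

First, C1 ⊕ C2 = (M1 ⊕ K) ⊕ (M2 ⊕ K) = M1 ⊕ M2, so the key drops out. Then M2 = (M1 ⊕ M2) ⊕ M1 over the first 15 bytes.
byte 0: (c4 xor ed) xor 6b = 29 xor 6b = 42
byte 1: (49 xor 7e) xor 65 = 37 xor 65 = 52
byte 2: (c6 xor 32) xor 72 = f4 xor 72 = 86
byte 3: (09 xor f0) xor 6e = f9 xor 6e = 97
byte 4: (1c xor b0) xor 65 = ac xor 65 = c9
byte 5: (13 xor f9) xor 6c = ea xor 6c = 86
byte 6: (43 xor 7e) xor 20 = 3d xor 20 = 1d
byte 7: (05 xor 8a) xor 74 = 8f xor 74 = fb
byte 8: (ca xor dd) xor 6f = 17 xor 6f = 78
byte 9: (9e xor 7c) xor 6b = e2 xor 6b = 89
byte 10: (ee xor 9b) xor 65 = 75 xor 65 = 10
byte 11: (df xor f6) xor 6e = 29 xor 6e = 47
byte 12: (97 xor 11) xor 20 = 86 xor 20 = a6
byte 13: (00 xor 46) xor 73 = 46 xor 73 = 35
byte 14: (08 xor 53) xor 71 = 5b xor 71 = 2a

[66, 82, 134, 151, 201, 134, 29, 251, 120, 137, 16, 71, 166, 53, 42]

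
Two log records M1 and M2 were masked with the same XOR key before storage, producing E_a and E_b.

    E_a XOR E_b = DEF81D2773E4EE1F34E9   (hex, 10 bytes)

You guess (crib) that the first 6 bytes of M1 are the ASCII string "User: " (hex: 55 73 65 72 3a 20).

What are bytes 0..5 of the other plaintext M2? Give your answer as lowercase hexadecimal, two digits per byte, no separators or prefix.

8b8b785549c4

Since E_a ⊕ E_b = M1 ⊕ M2, XORing with the guessed M1 bytes yields the corresponding M2 bytes: M2 = (E_a ⊕ E_b) ⊕ M1.
de xor 55 = 8b
f8 xor 73 = 8b
1d xor 65 = 78
27 xor 72 = 55
73 xor 3a = 49
e4 xor 20 = c4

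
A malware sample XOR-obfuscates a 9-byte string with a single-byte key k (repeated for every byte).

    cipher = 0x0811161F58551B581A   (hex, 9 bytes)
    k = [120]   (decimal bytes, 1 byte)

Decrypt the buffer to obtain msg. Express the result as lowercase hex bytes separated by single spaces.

70 69 6e 67 20 2d 63 20 62

The 1-byte key repeats, so the effective keystream is 78 78 78 78 78 78 78 78 78.
byte 0:   8 ⊕ 120 = 112
byte 1:  17 ⊕ 120 = 105
byte 2:  22 ⊕ 120 = 110
byte 3:  31 ⊕ 120 = 103
byte 4:  88 ⊕ 120 =  32
byte 5:  85 ⊕ 120 =  45
byte 6:  27 ⊕ 120 =  99
byte 7:  88 ⊕ 120 =  32
byte 8:  26 ⊕ 120 =  98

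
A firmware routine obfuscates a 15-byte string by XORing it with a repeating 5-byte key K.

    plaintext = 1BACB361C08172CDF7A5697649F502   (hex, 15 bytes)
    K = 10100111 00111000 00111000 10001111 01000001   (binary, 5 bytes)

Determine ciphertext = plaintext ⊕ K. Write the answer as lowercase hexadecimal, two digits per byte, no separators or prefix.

The 5-byte key repeats, so the effective keystream is a7 38 38 8f 41 a7 38 38 8f 41 a7 38 38 8f 41.
byte 0: 1b xor a7 = bc
byte 1: ac xor 38 = 94
byte 2: b3 xor 38 = 8b
byte 3: 61 xor 8f = ee
byte 4: c0 xor 41 = 81
byte 5: 81 xor a7 = 26
byte 6: 72 xor 38 = 4a
byte 7: cd xor 38 = f5
byte 8: f7 xor 8f = 78
byte 9: a5 xor 41 = e4
byte 10: 69 xor a7 = ce
byte 11: 76 xor 38 = 4e
byte 12: 49 xor 38 = 71
byte 13: f5 xor 8f = 7a
byte 14: 02 xor 41 = 43

bc948bee81264af578e4ce4e717a43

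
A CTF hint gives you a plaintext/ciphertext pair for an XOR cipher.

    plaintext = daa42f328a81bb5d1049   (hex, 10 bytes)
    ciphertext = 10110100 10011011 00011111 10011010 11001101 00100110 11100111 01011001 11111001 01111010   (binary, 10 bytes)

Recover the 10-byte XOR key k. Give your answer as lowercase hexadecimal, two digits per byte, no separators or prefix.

Since ciphertext = plaintext ⊕ k, XORing both sides with plaintext gives k = plaintext ⊕ ciphertext.
byte 0: 11011010 XOR 10110100 = 01101110
byte 1: 10100100 XOR 10011011 = 00111111
byte 2: 00101111 XOR 00011111 = 00110000
byte 3: 00110010 XOR 10011010 = 10101000
byte 4: 10001010 XOR 11001101 = 01000111
byte 5: 10000001 XOR 00100110 = 10100111
byte 6: 10111011 XOR 11100111 = 01011100
byte 7: 01011101 XOR 01011001 = 00000100
byte 8: 00010000 XOR 11111001 = 11101001
byte 9: 01001001 XOR 01111010 = 00110011

6e3f30a847a75c04e933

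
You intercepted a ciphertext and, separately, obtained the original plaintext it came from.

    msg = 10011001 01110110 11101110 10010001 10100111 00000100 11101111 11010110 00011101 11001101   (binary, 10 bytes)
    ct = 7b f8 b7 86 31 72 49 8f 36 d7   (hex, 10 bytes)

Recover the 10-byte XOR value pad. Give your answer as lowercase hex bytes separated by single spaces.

e2 8e 59 17 96 76 a6 59 2b 1a

Since ct = msg ⊕ pad, XORing both sides with msg gives pad = msg ⊕ ct.
99 ⊕ 7b = e2
76 ⊕ f8 = 8e
ee ⊕ b7 = 59
91 ⊕ 86 = 17
a7 ⊕ 31 = 96
04 ⊕ 72 = 76
ef ⊕ 49 = a6
d6 ⊕ 8f = 59
1d ⊕ 36 = 2b
cd ⊕ d7 = 1a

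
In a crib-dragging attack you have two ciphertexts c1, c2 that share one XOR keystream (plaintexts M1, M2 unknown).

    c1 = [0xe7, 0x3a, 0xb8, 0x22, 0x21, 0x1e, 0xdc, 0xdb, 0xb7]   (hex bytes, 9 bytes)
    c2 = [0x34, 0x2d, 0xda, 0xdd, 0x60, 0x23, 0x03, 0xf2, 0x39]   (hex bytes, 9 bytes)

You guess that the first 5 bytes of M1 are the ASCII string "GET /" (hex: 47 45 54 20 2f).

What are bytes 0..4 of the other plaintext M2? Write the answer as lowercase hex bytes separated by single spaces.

First, c1 ⊕ c2 = (M1 ⊕ K) ⊕ (M2 ⊕ K) = M1 ⊕ M2, so the key drops out. Then M2 = (M1 ⊕ M2) ⊕ M1 over the first 5 bytes.
byte 0: (e7 ^ 34) ^ 47 = d3 ^ 47 = 94
byte 1: (3a ^ 2d) ^ 45 = 17 ^ 45 = 52
byte 2: (b8 ^ da) ^ 54 = 62 ^ 54 = 36
byte 3: (22 ^ dd) ^ 20 = ff ^ 20 = df
byte 4: (21 ^ 60) ^ 2f = 41 ^ 2f = 6e

94 52 36 df 6e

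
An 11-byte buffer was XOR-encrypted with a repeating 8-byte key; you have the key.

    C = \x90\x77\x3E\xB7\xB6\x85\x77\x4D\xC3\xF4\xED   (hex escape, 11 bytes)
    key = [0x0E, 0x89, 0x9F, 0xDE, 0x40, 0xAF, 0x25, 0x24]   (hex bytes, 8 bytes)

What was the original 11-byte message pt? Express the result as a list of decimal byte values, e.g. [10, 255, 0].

The 8-byte key repeats, so the effective keystream is 0e 89 9f de 40 af 25 24 0e 89 9f.
byte 0: 144 ^  14 = 158
byte 1: 119 ^ 137 = 254
byte 2:  62 ^ 159 = 161
byte 3: 183 ^ 222 = 105
byte 4: 182 ^  64 = 246
byte 5: 133 ^ 175 =  42
byte 6: 119 ^  37 =  82
byte 7:  77 ^  36 = 105
byte 8: 195 ^  14 = 205
byte 9: 244 ^ 137 = 125
byte 10: 237 ^ 159 = 114

[158, 254, 161, 105, 246, 42, 82, 105, 205, 125, 114]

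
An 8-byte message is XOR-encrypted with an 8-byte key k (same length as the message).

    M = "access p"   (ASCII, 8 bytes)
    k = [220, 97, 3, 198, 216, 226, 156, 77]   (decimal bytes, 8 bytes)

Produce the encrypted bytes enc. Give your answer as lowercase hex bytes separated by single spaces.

bd 02 60 a3 ab 91 bc 3d

XOR is its own inverse, so applying the key byte-wise gives the result directly.
byte 0: 61 xor dc = bd
byte 1: 63 xor 61 = 02
byte 2: 63 xor 03 = 60
byte 3: 65 xor c6 = a3
byte 4: 73 xor d8 = ab
byte 5: 73 xor e2 = 91
byte 6: 20 xor 9c = bc
byte 7: 70 xor 4d = 3d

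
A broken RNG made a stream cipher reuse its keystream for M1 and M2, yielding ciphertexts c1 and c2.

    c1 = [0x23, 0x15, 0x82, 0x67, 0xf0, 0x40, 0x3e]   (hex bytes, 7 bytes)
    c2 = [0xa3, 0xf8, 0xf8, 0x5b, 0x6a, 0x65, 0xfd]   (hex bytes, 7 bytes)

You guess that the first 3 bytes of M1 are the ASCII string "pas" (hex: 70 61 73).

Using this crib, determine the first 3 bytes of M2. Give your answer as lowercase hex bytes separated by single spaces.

First, c1 ⊕ c2 = (M1 ⊕ K) ⊕ (M2 ⊕ K) = M1 ⊕ M2, so the key drops out. Then M2 = (M1 ⊕ M2) ⊕ M1 over the first 3 bytes.
byte 0: (23 ⊕ a3) ⊕ 70 = 80 ⊕ 70 = f0
byte 1: (15 ⊕ f8) ⊕ 61 = ed ⊕ 61 = 8c
byte 2: (82 ⊕ f8) ⊕ 73 = 7a ⊕ 73 = 09

f0 8c 09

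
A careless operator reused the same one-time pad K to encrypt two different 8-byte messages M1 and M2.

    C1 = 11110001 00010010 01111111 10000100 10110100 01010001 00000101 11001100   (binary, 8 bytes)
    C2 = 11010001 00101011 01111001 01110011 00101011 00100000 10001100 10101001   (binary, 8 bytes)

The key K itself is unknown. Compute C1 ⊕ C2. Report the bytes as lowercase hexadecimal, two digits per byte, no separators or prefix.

C1 ⊕ C2 = (M1 ⊕ K) ⊕ (M2 ⊕ K) = M1 ⊕ M2 — the shared key cancels under XOR.
byte 0: 11110001 XOR 11010001 = 00100000
byte 1: 00010010 XOR 00101011 = 00111001
byte 2: 01111111 XOR 01111001 = 00000110
byte 3: 10000100 XOR 01110011 = 11110111
byte 4: 10110100 XOR 00101011 = 10011111
byte 5: 01010001 XOR 00100000 = 01110001
byte 6: 00000101 XOR 10001100 = 10001001
byte 7: 11001100 XOR 10101001 = 01100101

203906f79f718965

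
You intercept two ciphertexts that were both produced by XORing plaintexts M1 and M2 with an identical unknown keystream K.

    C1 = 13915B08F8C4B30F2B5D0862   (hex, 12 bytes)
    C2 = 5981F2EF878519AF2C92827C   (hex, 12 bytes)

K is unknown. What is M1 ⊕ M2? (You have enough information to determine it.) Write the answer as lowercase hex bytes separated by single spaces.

4a 10 a9 e7 7f 41 aa a0 07 cf 8a 1e

C1 ⊕ C2 = (M1 ⊕ K) ⊕ (M2 ⊕ K) = M1 ⊕ M2 — the shared key cancels under XOR.
13 ⊕ 59 = 4a
91 ⊕ 81 = 10
5b ⊕ f2 = a9
08 ⊕ ef = e7
f8 ⊕ 87 = 7f
c4 ⊕ 85 = 41
b3 ⊕ 19 = aa
0f ⊕ af = a0
2b ⊕ 2c = 07
5d ⊕ 92 = cf
08 ⊕ 82 = 8a
62 ⊕ 7c = 1e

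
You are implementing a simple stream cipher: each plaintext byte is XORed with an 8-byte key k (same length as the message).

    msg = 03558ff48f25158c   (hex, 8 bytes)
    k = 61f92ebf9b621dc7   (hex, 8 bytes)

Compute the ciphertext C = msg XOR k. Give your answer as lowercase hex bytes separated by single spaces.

62 ac a1 4b 14 47 08 4b

XOR is its own inverse, so applying the key byte-wise gives the result directly.
03 ⊕ 61 = 62
55 ⊕ f9 = ac
8f ⊕ 2e = a1
f4 ⊕ bf = 4b
8f ⊕ 9b = 14
25 ⊕ 62 = 47
15 ⊕ 1d = 08
8c ⊕ c7 = 4b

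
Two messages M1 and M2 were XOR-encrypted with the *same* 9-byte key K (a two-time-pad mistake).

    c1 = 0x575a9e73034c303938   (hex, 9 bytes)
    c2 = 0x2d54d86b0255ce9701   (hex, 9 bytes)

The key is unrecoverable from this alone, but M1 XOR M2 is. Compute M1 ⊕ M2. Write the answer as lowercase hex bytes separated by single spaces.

c1 ⊕ c2 = (M1 ⊕ K) ⊕ (M2 ⊕ K) = M1 ⊕ M2 — the shared key cancels under XOR.
57 xor 2d = 7a
5a xor 54 = 0e
9e xor d8 = 46
73 xor 6b = 18
03 xor 02 = 01
4c xor 55 = 19
30 xor ce = fe
39 xor 97 = ae
38 xor 01 = 39

7a 0e 46 18 01 19 fe ae 39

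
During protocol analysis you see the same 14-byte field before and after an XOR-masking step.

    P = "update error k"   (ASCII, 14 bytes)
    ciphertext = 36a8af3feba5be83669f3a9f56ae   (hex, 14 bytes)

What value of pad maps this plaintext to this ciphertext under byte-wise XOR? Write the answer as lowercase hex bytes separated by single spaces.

Since ciphertext = P ⊕ pad, XORing both sides with P gives pad = P ⊕ ciphertext.
75 xor 36 = 43
70 xor a8 = d8
64 xor af = cb
61 xor 3f = 5e
74 xor eb = 9f
65 xor a5 = c0
20 xor be = 9e
65 xor 83 = e6
72 xor 66 = 14
72 xor 9f = ed
6f xor 3a = 55
72 xor 9f = ed
20 xor 56 = 76
6b xor ae = c5

43 d8 cb 5e 9f c0 9e e6 14 ed 55 ed 76 c5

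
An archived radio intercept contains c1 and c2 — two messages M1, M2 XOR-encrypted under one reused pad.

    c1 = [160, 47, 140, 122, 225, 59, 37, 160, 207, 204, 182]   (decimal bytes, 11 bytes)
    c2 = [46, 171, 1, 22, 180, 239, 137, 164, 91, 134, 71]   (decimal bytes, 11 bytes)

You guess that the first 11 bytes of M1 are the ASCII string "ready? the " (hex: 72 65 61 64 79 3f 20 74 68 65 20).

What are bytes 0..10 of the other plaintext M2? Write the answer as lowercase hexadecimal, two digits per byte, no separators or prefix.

fce1ec082ceb8c70fc2fd1

First, c1 ⊕ c2 = (M1 ⊕ K) ⊕ (M2 ⊕ K) = M1 ⊕ M2, so the key drops out. Then M2 = (M1 ⊕ M2) ⊕ M1 over the first 11 bytes.
byte 0: (a0 ⊕ 2e) ⊕ 72 = 8e ⊕ 72 = fc
byte 1: (2f ⊕ ab) ⊕ 65 = 84 ⊕ 65 = e1
byte 2: (8c ⊕ 01) ⊕ 61 = 8d ⊕ 61 = ec
byte 3: (7a ⊕ 16) ⊕ 64 = 6c ⊕ 64 = 08
byte 4: (e1 ⊕ b4) ⊕ 79 = 55 ⊕ 79 = 2c
byte 5: (3b ⊕ ef) ⊕ 3f = d4 ⊕ 3f = eb
byte 6: (25 ⊕ 89) ⊕ 20 = ac ⊕ 20 = 8c
byte 7: (a0 ⊕ a4) ⊕ 74 = 04 ⊕ 74 = 70
byte 8: (cf ⊕ 5b) ⊕ 68 = 94 ⊕ 68 = fc
byte 9: (cc ⊕ 86) ⊕ 65 = 4a ⊕ 65 = 2f
byte 10: (b6 ⊕ 47) ⊕ 20 = f1 ⊕ 20 = d1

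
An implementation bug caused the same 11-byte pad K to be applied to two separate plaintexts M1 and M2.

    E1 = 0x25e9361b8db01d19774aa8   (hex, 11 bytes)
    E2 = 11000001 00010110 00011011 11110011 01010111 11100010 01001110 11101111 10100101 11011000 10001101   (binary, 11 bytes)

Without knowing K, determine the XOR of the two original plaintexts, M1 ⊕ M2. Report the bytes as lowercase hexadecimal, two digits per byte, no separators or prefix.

E1 ⊕ E2 = (M1 ⊕ K) ⊕ (M2 ⊕ K) = M1 ⊕ M2 — the shared key cancels under XOR.
byte 0: 00100101 xor 11000001 = 11100100
byte 1: 11101001 xor 00010110 = 11111111
byte 2: 00110110 xor 00011011 = 00101101
byte 3: 00011011 xor 11110011 = 11101000
byte 4: 10001101 xor 01010111 = 11011010
byte 5: 10110000 xor 11100010 = 01010010
byte 6: 00011101 xor 01001110 = 01010011
byte 7: 00011001 xor 11101111 = 11110110
byte 8: 01110111 xor 10100101 = 11010010
byte 9: 01001010 xor 11011000 = 10010010
byte 10: 10101000 xor 10001101 = 00100101

e4ff2de8da5253f6d29225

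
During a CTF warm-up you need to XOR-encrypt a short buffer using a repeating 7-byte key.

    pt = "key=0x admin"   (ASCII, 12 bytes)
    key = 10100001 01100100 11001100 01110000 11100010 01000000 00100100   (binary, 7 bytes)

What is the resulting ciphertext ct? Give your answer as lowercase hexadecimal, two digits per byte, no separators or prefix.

ca01b54dd23804c000a1198c

The 7-byte key repeats, so the effective keystream is a1 64 cc 70 e2 40 24 a1 64 cc 70 e2.
byte 0: 6b ⊕ a1 = ca
byte 1: 65 ⊕ 64 = 01
byte 2: 79 ⊕ cc = b5
byte 3: 3d ⊕ 70 = 4d
byte 4: 30 ⊕ e2 = d2
byte 5: 78 ⊕ 40 = 38
byte 6: 20 ⊕ 24 = 04
byte 7: 61 ⊕ a1 = c0
byte 8: 64 ⊕ 64 = 00
byte 9: 6d ⊕ cc = a1
byte 10: 69 ⊕ 70 = 19
byte 11: 6e ⊕ e2 = 8c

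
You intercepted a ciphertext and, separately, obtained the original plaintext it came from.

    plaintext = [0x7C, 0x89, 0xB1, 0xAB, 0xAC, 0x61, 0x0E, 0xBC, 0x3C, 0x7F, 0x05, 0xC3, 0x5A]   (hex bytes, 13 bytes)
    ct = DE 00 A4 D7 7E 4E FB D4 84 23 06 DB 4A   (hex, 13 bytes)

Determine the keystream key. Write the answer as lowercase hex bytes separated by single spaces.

Since ct = plaintext ⊕ key, XORing both sides with plaintext gives key = plaintext ⊕ ct.
byte 0: 01111100 xor 11011110 = 10100010
byte 1: 10001001 xor 00000000 = 10001001
byte 2: 10110001 xor 10100100 = 00010101
byte 3: 10101011 xor 11010111 = 01111100
byte 4: 10101100 xor 01111110 = 11010010
byte 5: 01100001 xor 01001110 = 00101111
byte 6: 00001110 xor 11111011 = 11110101
byte 7: 10111100 xor 11010100 = 01101000
byte 8: 00111100 xor 10000100 = 10111000
byte 9: 01111111 xor 00100011 = 01011100
byte 10: 00000101 xor 00000110 = 00000011
byte 11: 11000011 xor 11011011 = 00011000
byte 12: 01011010 xor 01001010 = 00010000

a2 89 15 7c d2 2f f5 68 b8 5c 03 18 10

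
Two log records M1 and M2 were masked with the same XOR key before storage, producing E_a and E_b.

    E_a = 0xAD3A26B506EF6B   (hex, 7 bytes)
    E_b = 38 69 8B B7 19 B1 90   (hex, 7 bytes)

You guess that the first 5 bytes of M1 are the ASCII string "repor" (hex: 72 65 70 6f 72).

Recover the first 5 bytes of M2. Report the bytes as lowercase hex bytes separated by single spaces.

e7 36 dd 6d 6d

First, E_a ⊕ E_b = (M1 ⊕ K) ⊕ (M2 ⊕ K) = M1 ⊕ M2, so the key drops out. Then M2 = (M1 ⊕ M2) ⊕ M1 over the first 5 bytes.
byte 0: (ad ⊕ 38) ⊕ 72 = 95 ⊕ 72 = e7
byte 1: (3a ⊕ 69) ⊕ 65 = 53 ⊕ 65 = 36
byte 2: (26 ⊕ 8b) ⊕ 70 = ad ⊕ 70 = dd
byte 3: (b5 ⊕ b7) ⊕ 6f = 02 ⊕ 6f = 6d
byte 4: (06 ⊕ 19) ⊕ 72 = 1f ⊕ 72 = 6d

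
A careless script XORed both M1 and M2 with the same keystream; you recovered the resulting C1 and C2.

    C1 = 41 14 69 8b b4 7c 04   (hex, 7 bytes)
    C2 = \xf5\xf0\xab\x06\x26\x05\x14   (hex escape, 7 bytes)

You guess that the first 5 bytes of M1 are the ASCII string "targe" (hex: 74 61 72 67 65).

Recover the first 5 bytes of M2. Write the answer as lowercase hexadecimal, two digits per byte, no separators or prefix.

First, C1 ⊕ C2 = (M1 ⊕ K) ⊕ (M2 ⊕ K) = M1 ⊕ M2, so the key drops out. Then M2 = (M1 ⊕ M2) ⊕ M1 over the first 5 bytes.
byte 0: (41 xor f5) xor 74 = b4 xor 74 = c0
byte 1: (14 xor f0) xor 61 = e4 xor 61 = 85
byte 2: (69 xor ab) xor 72 = c2 xor 72 = b0
byte 3: (8b xor 06) xor 67 = 8d xor 67 = ea
byte 4: (b4 xor 26) xor 65 = 92 xor 65 = f7

c085b0eaf7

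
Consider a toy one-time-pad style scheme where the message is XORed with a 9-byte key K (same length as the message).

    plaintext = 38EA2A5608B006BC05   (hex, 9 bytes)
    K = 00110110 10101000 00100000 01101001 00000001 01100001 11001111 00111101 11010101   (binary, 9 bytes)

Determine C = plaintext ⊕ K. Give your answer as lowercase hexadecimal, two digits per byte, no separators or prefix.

0e420a3f09d1c981d0

38 ^ 36 = 0e
ea ^ a8 = 42
2a ^ 20 = 0a
56 ^ 69 = 3f
08 ^ 01 = 09
b0 ^ 61 = d1
06 ^ cf = c9
bc ^ 3d = 81
05 ^ d5 = d0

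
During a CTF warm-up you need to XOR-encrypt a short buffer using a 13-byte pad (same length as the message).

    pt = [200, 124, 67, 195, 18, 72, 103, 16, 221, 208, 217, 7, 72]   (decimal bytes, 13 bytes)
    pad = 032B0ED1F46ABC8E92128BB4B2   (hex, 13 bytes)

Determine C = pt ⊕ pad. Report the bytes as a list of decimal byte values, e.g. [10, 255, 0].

[203, 87, 77, 18, 230, 34, 219, 158, 79, 194, 82, 179, 250]

XOR is its own inverse, so applying the key byte-wise gives the result directly.
c8 ⊕ 03 = cb
7c ⊕ 2b = 57
43 ⊕ 0e = 4d
c3 ⊕ d1 = 12
12 ⊕ f4 = e6
48 ⊕ 6a = 22
67 ⊕ bc = db
10 ⊕ 8e = 9e
dd ⊕ 92 = 4f
d0 ⊕ 12 = c2
d9 ⊕ 8b = 52
07 ⊕ b4 = b3
48 ⊕ b2 = fa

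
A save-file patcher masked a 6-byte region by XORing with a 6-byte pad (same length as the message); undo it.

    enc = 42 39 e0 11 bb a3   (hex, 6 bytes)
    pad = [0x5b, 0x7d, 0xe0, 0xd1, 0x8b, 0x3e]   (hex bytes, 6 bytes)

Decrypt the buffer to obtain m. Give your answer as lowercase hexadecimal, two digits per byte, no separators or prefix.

194400c0309d

XOR is its own inverse, so applying the key byte-wise gives the result directly.
 66 ^  91 =  25
 57 ^ 125 =  68
224 ^ 224 =   0
 17 ^ 209 = 192
187 ^ 139 =  48
163 ^  62 = 157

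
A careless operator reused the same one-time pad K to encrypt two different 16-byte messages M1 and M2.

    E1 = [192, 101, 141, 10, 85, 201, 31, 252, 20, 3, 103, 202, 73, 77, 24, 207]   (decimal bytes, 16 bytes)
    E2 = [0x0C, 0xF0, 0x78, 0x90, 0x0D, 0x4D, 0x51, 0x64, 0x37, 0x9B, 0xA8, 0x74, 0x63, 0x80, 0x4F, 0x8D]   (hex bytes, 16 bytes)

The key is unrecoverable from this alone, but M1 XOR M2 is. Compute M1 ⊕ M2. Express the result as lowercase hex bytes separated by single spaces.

cc 95 f5 9a 58 84 4e 98 23 98 cf be 2a cd 57 42

E1 ⊕ E2 = (M1 ⊕ K) ⊕ (M2 ⊕ K) = M1 ⊕ M2 — the shared key cancels under XOR.
c0 ^ 0c = cc
65 ^ f0 = 95
8d ^ 78 = f5
0a ^ 90 = 9a
55 ^ 0d = 58
c9 ^ 4d = 84
1f ^ 51 = 4e
fc ^ 64 = 98
14 ^ 37 = 23
03 ^ 9b = 98
67 ^ a8 = cf
ca ^ 74 = be
49 ^ 63 = 2a
4d ^ 80 = cd
18 ^ 4f = 57
cf ^ 8d = 42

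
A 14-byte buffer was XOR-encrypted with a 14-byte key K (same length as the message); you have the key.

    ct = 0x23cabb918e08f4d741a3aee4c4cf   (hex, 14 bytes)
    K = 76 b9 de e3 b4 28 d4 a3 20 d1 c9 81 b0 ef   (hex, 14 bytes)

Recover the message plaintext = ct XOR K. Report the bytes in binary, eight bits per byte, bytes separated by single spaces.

01010101 01110011 01100101 01110010 00111010 00100000 00100000 01110100 01100001 01110010 01100111 01100101 01110100 00100000

23 ^ 76 = 55
ca ^ b9 = 73
bb ^ de = 65
91 ^ e3 = 72
8e ^ b4 = 3a
08 ^ 28 = 20
f4 ^ d4 = 20
d7 ^ a3 = 74
41 ^ 20 = 61
a3 ^ d1 = 72
ae ^ c9 = 67
e4 ^ 81 = 65
c4 ^ b0 = 74
cf ^ ef = 20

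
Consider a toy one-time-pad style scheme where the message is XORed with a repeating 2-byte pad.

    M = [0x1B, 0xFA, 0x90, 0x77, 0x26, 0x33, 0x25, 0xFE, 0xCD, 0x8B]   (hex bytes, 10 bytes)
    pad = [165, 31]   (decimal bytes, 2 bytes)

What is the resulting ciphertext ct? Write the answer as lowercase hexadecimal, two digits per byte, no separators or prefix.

bee53568832c80e16894

The 2-byte key repeats, so the effective keystream is a5 1f a5 1f a5 1f a5 1f a5 1f.
byte 0: 1b ^ a5 = be
byte 1: fa ^ 1f = e5
byte 2: 90 ^ a5 = 35
byte 3: 77 ^ 1f = 68
byte 4: 26 ^ a5 = 83
byte 5: 33 ^ 1f = 2c
byte 6: 25 ^ a5 = 80
byte 7: fe ^ 1f = e1
byte 8: cd ^ a5 = 68
byte 9: 8b ^ 1f = 94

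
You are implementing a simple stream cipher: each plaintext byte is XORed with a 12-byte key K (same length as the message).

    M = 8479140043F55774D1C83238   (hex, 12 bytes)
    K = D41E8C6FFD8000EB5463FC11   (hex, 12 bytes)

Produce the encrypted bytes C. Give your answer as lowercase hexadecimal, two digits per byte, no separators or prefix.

XOR is its own inverse, so applying the key byte-wise gives the result directly.
84 XOR d4 = 50
79 XOR 1e = 67
14 XOR 8c = 98
00 XOR 6f = 6f
43 XOR fd = be
f5 XOR 80 = 75
57 XOR 00 = 57
74 XOR eb = 9f
d1 XOR 54 = 85
c8 XOR 63 = ab
32 XOR fc = ce
38 XOR 11 = 29

5067986fbe75579f85abce29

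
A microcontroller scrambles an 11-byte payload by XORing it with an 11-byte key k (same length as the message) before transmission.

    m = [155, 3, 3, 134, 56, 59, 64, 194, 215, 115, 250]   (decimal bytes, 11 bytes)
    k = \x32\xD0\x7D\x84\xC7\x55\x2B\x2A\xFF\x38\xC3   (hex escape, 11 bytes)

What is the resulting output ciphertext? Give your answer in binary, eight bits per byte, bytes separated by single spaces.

10011011 xor 00110010 = 10101001
00000011 xor 11010000 = 11010011
00000011 xor 01111101 = 01111110
10000110 xor 10000100 = 00000010
00111000 xor 11000111 = 11111111
00111011 xor 01010101 = 01101110
01000000 xor 00101011 = 01101011
11000010 xor 00101010 = 11101000
11010111 xor 11111111 = 00101000
01110011 xor 00111000 = 01001011
11111010 xor 11000011 = 00111001

10101001 11010011 01111110 00000010 11111111 01101110 01101011 11101000 00101000 01001011 00111001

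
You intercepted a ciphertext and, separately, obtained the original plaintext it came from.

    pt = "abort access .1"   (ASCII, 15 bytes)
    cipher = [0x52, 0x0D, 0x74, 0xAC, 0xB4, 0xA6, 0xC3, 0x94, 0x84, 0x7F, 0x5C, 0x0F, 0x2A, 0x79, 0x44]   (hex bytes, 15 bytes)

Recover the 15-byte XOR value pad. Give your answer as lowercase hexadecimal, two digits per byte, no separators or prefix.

336f1bdec086a2f7e71a2f7c0a5775

Since cipher = pt ⊕ pad, XORing both sides with pt gives pad = pt ⊕ cipher.
 97 XOR  82 =  51
 98 XOR  13 = 111
111 XOR 116 =  27
114 XOR 172 = 222
116 XOR 180 = 192
 32 XOR 166 = 134
 97 XOR 195 = 162
 99 XOR 148 = 247
 99 XOR 132 = 231
101 XOR 127 =  26
115 XOR  92 =  47
115 XOR  15 = 124
 32 XOR  42 =  10
 46 XOR 121 =  87
 49 XOR  68 = 117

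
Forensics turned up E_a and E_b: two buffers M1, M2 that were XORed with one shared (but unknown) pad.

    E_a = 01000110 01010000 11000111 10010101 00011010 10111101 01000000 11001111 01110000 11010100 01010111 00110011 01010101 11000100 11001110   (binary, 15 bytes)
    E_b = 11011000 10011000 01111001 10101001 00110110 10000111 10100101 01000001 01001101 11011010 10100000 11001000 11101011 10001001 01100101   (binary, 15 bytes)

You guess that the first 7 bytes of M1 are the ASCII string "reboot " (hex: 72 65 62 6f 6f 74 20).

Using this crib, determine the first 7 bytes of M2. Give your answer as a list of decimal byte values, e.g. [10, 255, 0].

[236, 173, 220, 83, 67, 78, 197]

First, E_a ⊕ E_b = (M1 ⊕ K) ⊕ (M2 ⊕ K) = M1 ⊕ M2, so the key drops out. Then M2 = (M1 ⊕ M2) ⊕ M1 over the first 7 bytes.
byte 0: (46 XOR d8) XOR 72 = 9e XOR 72 = ec
byte 1: (50 XOR 98) XOR 65 = c8 XOR 65 = ad
byte 2: (c7 XOR 79) XOR 62 = be XOR 62 = dc
byte 3: (95 XOR a9) XOR 6f = 3c XOR 6f = 53
byte 4: (1a XOR 36) XOR 6f = 2c XOR 6f = 43
byte 5: (bd XOR 87) XOR 74 = 3a XOR 74 = 4e
byte 6: (40 XOR a5) XOR 20 = e5 XOR 20 = c5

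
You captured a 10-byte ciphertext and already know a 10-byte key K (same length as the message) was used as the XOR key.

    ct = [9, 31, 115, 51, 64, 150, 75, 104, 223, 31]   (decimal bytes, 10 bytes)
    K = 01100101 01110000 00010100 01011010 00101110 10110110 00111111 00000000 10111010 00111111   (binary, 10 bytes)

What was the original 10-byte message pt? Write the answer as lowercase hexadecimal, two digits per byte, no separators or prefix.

6c6f67696e2074686520

XOR is its own inverse, so applying the key byte-wise gives the result directly.
byte 0: 09 xor 65 = 6c
byte 1: 1f xor 70 = 6f
byte 2: 73 xor 14 = 67
byte 3: 33 xor 5a = 69
byte 4: 40 xor 2e = 6e
byte 5: 96 xor b6 = 20
byte 6: 4b xor 3f = 74
byte 7: 68 xor 00 = 68
byte 8: df xor ba = 65
byte 9: 1f xor 3f = 20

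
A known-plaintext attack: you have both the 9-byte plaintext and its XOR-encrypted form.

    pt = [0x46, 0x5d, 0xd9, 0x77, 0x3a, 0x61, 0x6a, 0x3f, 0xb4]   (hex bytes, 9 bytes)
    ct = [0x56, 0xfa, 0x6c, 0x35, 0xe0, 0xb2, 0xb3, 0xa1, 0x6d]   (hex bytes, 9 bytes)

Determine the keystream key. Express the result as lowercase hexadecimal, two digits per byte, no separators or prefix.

Since ct = pt ⊕ key, XORing both sides with pt gives key = pt ⊕ ct.
46 ^ 56 = 10
5d ^ fa = a7
d9 ^ 6c = b5
77 ^ 35 = 42
3a ^ e0 = da
61 ^ b2 = d3
6a ^ b3 = d9
3f ^ a1 = 9e
b4 ^ 6d = d9

10a7b542dad3d99ed9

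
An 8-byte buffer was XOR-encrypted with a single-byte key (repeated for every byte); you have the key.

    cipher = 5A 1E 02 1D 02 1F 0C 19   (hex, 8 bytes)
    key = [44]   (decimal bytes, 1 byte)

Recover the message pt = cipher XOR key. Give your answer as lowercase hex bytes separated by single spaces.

76 32 2e 31 2e 33 20 35

The 1-byte key repeats, so the effective keystream is 2c 2c 2c 2c 2c 2c 2c 2c.
byte 0: 5a ⊕ 2c = 76
byte 1: 1e ⊕ 2c = 32
byte 2: 02 ⊕ 2c = 2e
byte 3: 1d ⊕ 2c = 31
byte 4: 02 ⊕ 2c = 2e
byte 5: 1f ⊕ 2c = 33
byte 6: 0c ⊕ 2c = 20
byte 7: 19 ⊕ 2c = 35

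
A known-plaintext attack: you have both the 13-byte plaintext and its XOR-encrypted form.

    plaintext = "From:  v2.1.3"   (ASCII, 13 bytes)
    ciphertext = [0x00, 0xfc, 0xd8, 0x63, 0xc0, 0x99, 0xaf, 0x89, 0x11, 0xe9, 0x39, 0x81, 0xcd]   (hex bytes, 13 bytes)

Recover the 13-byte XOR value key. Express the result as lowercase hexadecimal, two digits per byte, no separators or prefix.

Since ciphertext = plaintext ⊕ key, XORing both sides with plaintext gives key = plaintext ⊕ ciphertext.
byte 0: 01000110 XOR 00000000 = 01000110
byte 1: 01110010 XOR 11111100 = 10001110
byte 2: 01101111 XOR 11011000 = 10110111
byte 3: 01101101 XOR 01100011 = 00001110
byte 4: 00111010 XOR 11000000 = 11111010
byte 5: 00100000 XOR 10011001 = 10111001
byte 6: 00100000 XOR 10101111 = 10001111
byte 7: 01110110 XOR 10001001 = 11111111
byte 8: 00110010 XOR 00010001 = 00100011
byte 9: 00101110 XOR 11101001 = 11000111
byte 10: 00110001 XOR 00111001 = 00001000
byte 11: 00101110 XOR 10000001 = 10101111
byte 12: 00110011 XOR 11001101 = 11111110

468eb70efab98fff23c708affe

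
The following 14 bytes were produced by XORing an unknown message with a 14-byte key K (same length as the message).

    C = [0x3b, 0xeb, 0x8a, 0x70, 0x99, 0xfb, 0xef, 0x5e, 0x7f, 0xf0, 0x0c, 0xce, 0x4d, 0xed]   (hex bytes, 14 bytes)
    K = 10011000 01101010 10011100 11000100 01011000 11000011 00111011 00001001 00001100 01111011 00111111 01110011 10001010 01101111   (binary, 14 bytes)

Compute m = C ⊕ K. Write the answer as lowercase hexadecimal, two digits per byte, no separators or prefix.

a38116b4c138d457738b33bdc782

XOR is its own inverse, so applying the key byte-wise gives the result directly.
3b XOR 98 = a3
eb XOR 6a = 81
8a XOR 9c = 16
70 XOR c4 = b4
99 XOR 58 = c1
fb XOR c3 = 38
ef XOR 3b = d4
5e XOR 09 = 57
7f XOR 0c = 73
f0 XOR 7b = 8b
0c XOR 3f = 33
ce XOR 73 = bd
4d XOR 8a = c7
ed XOR 6f = 82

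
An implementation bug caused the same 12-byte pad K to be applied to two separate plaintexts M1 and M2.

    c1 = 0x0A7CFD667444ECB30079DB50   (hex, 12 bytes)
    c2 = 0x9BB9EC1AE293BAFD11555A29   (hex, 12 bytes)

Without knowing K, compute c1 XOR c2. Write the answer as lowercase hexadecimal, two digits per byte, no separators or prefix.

c1 ⊕ c2 = (M1 ⊕ K) ⊕ (M2 ⊕ K) = M1 ⊕ M2 — the shared key cancels under XOR.
 10 XOR 155 = 145
124 XOR 185 = 197
253 XOR 236 =  17
102 XOR  26 = 124
116 XOR 226 = 150
 68 XOR 147 = 215
236 XOR 186 =  86
179 XOR 253 =  78
  0 XOR  17 =  17
121 XOR  85 =  44
219 XOR  90 = 129
 80 XOR  41 = 121

91c5117c96d7564e112c8179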